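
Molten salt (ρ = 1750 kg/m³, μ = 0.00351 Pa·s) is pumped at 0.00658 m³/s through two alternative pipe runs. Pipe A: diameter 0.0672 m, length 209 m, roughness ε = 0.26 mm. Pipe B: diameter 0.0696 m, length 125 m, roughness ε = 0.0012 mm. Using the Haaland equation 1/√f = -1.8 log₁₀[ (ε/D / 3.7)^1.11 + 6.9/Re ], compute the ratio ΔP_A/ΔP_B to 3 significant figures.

Pipe A: V = Q/A = 0.00658/0.003547 = 1.855 m/s; Re = 6.216e+04; ε/D = 0.00387; Haaland → f = 0.02977; ΔP_A = f(L/D)(ρV²/2) = 2.788e+05 Pa.
Pipe B: V = Q/A = 0.00658/0.003805 = 1.729 m/s; Re = 6.001e+04; ε/D = 1.72e-05; Haaland → f = 0.01993; ΔP_B = f(L/D)(ρV²/2) = 9.37e+04 Pa.
ΔP_A/ΔP_B = 2.788e+05/9.37e+04 = 2.98.

ΔP_A/ΔP_B ≈ 2.98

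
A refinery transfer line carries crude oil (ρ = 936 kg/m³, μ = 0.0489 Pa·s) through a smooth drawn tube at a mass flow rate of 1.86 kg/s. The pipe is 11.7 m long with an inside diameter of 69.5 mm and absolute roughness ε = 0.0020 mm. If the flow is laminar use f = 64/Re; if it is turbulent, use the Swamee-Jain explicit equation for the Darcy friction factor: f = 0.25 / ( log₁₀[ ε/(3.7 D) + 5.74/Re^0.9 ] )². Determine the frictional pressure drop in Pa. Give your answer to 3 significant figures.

A = πD²/4 = π(0.0695)²/4 = 0.003794 m²; mean velocity V = ṁ/(ρA) = 1.86/(936 · 0.003794) = 0.5238 m/s.
Reynolds number Re = ρVD/μ = 936 · 0.5238 · 0.0695 / 0.0489 = 696.8.
Re < 2300 → laminar flow, so f = 64/Re = 64/696.8 = 0.09184 (the turbulent correlation is not needed).
Darcy-Weisbach: ΔP = f(L/D)(ρV²/2) = 0.09184·(11.7/0.0695)·(936·0.5238²/2) = 0.09184·168.3·128.4 = 1985 Pa.

ΔP ≈ 1990 Pa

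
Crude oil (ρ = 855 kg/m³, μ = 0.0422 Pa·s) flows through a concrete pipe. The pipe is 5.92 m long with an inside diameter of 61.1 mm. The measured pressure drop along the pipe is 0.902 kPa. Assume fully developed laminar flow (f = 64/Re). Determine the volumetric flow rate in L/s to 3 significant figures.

For laminar flow, f = 64/Re with Re = ρVD/μ, so Darcy-Weisbach reduces to ΔP = 32μLV/D². Solving for V: V = ΔP·D²/(32μL) = 902·(0.0611)²/(32·0.0422·5.92) = 0.4212 m/s.
Check: Re = ρVD/μ = 855·0.4212·0.0611/0.0422 = 521.4 < 2300, so the laminar assumption holds.
Q = V·A = 0.4212·(π/4·0.0611²) = 0.001235 m³/s = 1.24 L/s.

Q ≈ 1.24 L/s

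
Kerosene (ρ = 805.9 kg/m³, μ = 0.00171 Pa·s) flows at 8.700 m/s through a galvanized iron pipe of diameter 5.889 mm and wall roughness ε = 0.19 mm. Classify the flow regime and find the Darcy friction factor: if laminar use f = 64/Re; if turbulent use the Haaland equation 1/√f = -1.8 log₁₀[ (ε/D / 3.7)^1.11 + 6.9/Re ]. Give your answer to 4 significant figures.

f ≈ 0.06028

Re = ρVD/μ = 805.9·8.7·0.005889/0.00171 = 2.415e+04.
Re > 4000 → turbulent. ε/D = 0.00019/0.005889 = 0.0323; Haaland: 1/√f = -1.8 log₁₀[0.00518 + 0.000286] = 4.073, so f = 0.06028.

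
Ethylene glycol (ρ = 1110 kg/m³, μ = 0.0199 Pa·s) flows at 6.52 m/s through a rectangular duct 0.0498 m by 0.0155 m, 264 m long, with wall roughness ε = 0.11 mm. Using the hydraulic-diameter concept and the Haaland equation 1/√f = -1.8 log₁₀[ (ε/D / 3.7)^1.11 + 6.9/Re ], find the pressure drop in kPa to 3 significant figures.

Hydraulic diameter D_h = 4A/P = 4·(0.0498·0.0155)/(2·(0.0498+0.0155)) = 0.003088/0.1306 = 0.02364 m.
Re = ρVD_h/μ = 1110·6.52·0.02364/0.0199 = 8598.
ε/D_h = 0.00011/0.02364 = 0.00465; Haaland gives 1/√f = -1.8 log₁₀[0.000603+0.000803] = 5.134, so f = 0.03794.
ΔP = f(L/D_h)(ρV²/2) = 0.03794·264/0.02364·2.359e+04 = 9.996e+06 Pa.
ΔP = 10000 kPa.

ΔP ≈ 10000 kPa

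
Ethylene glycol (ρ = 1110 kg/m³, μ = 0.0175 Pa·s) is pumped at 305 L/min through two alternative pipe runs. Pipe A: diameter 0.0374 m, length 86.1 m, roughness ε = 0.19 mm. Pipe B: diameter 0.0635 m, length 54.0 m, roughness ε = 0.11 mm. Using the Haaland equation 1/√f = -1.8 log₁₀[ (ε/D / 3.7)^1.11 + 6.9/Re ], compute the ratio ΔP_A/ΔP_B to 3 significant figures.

ΔP_A/ΔP_B ≈ 22.6

Pipe A: V = Q/A = 0.005083/0.001099 = 4.627 m/s; Re = 1.098e+04; ε/D = 0.00508; Haaland → f = 0.037; ΔP_A = f(L/D)(ρV²/2) = 1.012e+06 Pa.
Pipe B: V = Q/A = 0.005083/0.003167 = 1.605 m/s; Re = 6465; ε/D = 0.00173; Haaland → f = 0.03678; ΔP_B = f(L/D)(ρV²/2) = 4.473e+04 Pa.
ΔP_A/ΔP_B = 1.012e+06/4.473e+04 = 22.6.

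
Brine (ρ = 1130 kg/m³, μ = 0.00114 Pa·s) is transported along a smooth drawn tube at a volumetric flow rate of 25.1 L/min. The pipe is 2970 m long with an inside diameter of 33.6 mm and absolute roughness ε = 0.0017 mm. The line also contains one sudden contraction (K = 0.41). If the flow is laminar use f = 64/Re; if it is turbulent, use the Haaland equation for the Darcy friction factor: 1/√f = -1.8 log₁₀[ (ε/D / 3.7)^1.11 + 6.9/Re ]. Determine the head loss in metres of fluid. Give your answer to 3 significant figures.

Q = 25.1 L/min = 25.1/60000 = 0.0004183 m³/s.
Cross-sectional area A = πD²/4 = π(0.0336)²/4 = 0.0008867 m²; mean velocity V = Q/A = 0.0004183/0.0008867 = 0.4718 m/s.
Reynolds number Re = ρVD/μ = 1130 · 0.4718 · 0.0336 / 0.00114 = 1.571e+04.
Re > 4000 → turbulent. Relative roughness ε/D = 1.7e-06/0.0336 = 5.06e-05. Haaland: 1/√f = -1.8 log₁₀[(5.06e-05/3.7)^1.11 + 6.9/1.571e+04] = -1.8 log₁₀[3.99e-06 + 0.000439] = 6.036, so f = 0.02744.
Total minor-loss coefficient ΣK = 1·0.41 = 0.41.
ΔP = [f·L/D + ΣK]·(ρV²/2) = [0.02744·2970/0.0336 + 0.41]·(1130·0.4718²/2) = [2426 + 0.41]·125.8 = 3.051e+05 Pa.
Head loss h_f = ΔP/(ρg) = 3.051e+05/(1130·9.81) = 27.5 m.

h_f ≈ 27.5 m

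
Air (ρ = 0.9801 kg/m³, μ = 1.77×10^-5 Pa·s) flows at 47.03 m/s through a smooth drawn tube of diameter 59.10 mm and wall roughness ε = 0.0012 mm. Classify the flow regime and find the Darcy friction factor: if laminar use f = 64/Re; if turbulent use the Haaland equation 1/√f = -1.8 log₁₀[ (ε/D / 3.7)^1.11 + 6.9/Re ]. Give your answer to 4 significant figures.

Re = ρVD/μ = 0.9801·47.03·0.0591/1.77e-05 = 1.539e+05.
Re > 4000 → turbulent. ε/D = 1.2e-06/0.0591 = 2.03e-05; Haaland: 1/√f = -1.8 log₁₀[1.45e-06 + 4.48e-05] = 7.802, so f = 0.01643.

f ≈ 0.01643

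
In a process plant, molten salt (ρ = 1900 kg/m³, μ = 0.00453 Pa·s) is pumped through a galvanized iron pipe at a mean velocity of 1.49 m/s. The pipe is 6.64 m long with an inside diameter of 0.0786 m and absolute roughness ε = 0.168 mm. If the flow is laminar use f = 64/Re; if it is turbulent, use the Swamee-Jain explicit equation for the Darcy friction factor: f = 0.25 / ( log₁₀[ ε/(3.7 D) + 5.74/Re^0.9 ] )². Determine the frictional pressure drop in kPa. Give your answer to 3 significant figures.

Reynolds number Re = ρVD/μ = 1900 · 1.49 · 0.0786 / 0.00453 = 4.912e+04.
Re > 4000 → turbulent. Relative roughness ε/D = 0.000168/0.0786 = 0.00214. Swamee-Jain: f = 0.25/(log₁₀[0.00214/3.7 + 5.74/4.912e+04^0.9])² = 0.25/(log₁₀[0.000578 + 0.000344])² = 0.25/(-3.035)² = 0.02713.
Darcy-Weisbach: ΔP = f(L/D)(ρV²/2) = 0.02713·(6.64/0.0786)·(1900·1.49²/2) = 0.02713·84.48·2109 = 4835 Pa.
ΔP = 4835 Pa = 4.83 kPa.

ΔP ≈ 4.83 kPa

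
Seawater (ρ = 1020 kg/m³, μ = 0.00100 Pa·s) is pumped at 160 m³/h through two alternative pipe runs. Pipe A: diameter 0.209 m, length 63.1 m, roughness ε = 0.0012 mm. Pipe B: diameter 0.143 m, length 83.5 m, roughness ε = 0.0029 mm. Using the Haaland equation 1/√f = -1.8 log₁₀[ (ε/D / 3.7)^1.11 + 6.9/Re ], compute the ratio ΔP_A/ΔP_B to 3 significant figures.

Pipe A: V = Q/A = 0.04444/0.03431 = 1.295 m/s; Re = 2.762e+05; ε/D = 5.74e-06; Haaland → f = 0.01461; ΔP_A = f(L/D)(ρV²/2) = 3776 Pa.
Pipe B: V = Q/A = 0.04444/0.01606 = 2.767 m/s; Re = 4.036e+05; ε/D = 2.03e-05; Haaland → f = 0.01378; ΔP_B = f(L/D)(ρV²/2) = 3.144e+04 Pa.
ΔP_A/ΔP_B = 3776/3.144e+04 = 0.120.

ΔP_A/ΔP_B ≈ 0.120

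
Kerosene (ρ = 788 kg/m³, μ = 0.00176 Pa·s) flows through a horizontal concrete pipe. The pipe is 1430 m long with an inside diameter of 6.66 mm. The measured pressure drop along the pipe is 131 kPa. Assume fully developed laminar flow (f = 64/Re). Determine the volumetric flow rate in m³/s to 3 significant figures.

For laminar flow, f = 64/Re with Re = ρVD/μ, so Darcy-Weisbach reduces to ΔP = 32μLV/D². Solving for V: V = ΔP·D²/(32μL) = 1.31e+05·(0.00666)²/(32·0.00176·1430) = 0.07215 m/s.
Check: Re = ρVD/μ = 788·0.07215·0.00666/0.00176 = 215.1 < 2300, so the laminar assumption holds.
Q = V·A = 0.07215·(π/4·0.00666²) = 2.513e-06 m³/s = 2.51×10^-6 m³/s.

Q ≈ 2.51×10^-6 m³/s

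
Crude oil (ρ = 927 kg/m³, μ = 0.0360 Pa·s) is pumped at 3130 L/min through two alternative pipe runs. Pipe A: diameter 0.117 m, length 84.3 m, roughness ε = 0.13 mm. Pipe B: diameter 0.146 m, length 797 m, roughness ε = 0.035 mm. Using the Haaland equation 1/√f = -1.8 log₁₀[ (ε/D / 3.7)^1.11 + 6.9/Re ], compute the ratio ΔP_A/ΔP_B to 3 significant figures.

ΔP_A/ΔP_B ≈ 0.318

Pipe A: V = Q/A = 0.05217/0.01075 = 4.852 m/s; Re = 1.462e+04; ε/D = 0.00111; Haaland → f = 0.02967; ΔP_A = f(L/D)(ρV²/2) = 2.333e+05 Pa.
Pipe B: V = Q/A = 0.05217/0.01674 = 3.116 m/s; Re = 1.171e+04; ε/D = 0.00024; Haaland → f = 0.02989; ΔP_B = f(L/D)(ρV²/2) = 7.342e+05 Pa.
ΔP_A/ΔP_B = 2.333e+05/7.342e+05 = 0.318.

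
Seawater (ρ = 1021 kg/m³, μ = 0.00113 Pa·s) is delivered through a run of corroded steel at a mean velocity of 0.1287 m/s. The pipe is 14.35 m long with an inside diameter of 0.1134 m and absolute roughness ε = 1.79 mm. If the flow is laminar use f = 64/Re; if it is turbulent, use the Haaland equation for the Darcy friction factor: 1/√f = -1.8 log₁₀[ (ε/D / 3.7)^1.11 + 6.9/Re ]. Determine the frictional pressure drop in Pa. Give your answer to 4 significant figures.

Reynolds number Re = ρVD/μ = 1021 · 0.1287 · 0.1134 / 0.00113 = 1.319e+04.
Re > 4000 → turbulent. Relative roughness ε/D = 0.00179/0.1134 = 0.0158. Haaland: 1/√f = -1.8 log₁₀[(0.0158/3.7)^1.11 + 6.9/1.319e+04] = -1.8 log₁₀[0.00234 + 0.000523] = 4.577, so f = 0.04773.
Darcy-Weisbach: ΔP = f(L/D)(ρV²/2) = 0.04773·(14.35/0.1134)·(1021·0.1287²/2) = 0.04773·126.5·8.456 = 51.07 Pa.

ΔP ≈ 51.07 Pa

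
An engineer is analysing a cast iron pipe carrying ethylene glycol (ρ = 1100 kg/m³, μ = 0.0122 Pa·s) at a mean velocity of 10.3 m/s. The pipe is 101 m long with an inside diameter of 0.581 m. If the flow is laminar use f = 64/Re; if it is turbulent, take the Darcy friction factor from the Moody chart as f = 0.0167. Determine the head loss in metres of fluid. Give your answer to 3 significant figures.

Reynolds number Re = ρVD/μ = 1100 · 10.3 · 0.581 / 0.0122 = 5.396e+05.
Re > 4000 → turbulent; use the Moody-chart value f = 0.0167.
Darcy-Weisbach: ΔP = f(L/D)(ρV²/2) = 0.0167·(101/0.581)·(1100·10.3²/2) = 0.0167·173.8·5.835e+04 = 1.694e+05 Pa.
Head loss h_f = ΔP/(ρg) = 1.694e+05/(1100·9.81) = 15.7 m.

h_f ≈ 15.7 m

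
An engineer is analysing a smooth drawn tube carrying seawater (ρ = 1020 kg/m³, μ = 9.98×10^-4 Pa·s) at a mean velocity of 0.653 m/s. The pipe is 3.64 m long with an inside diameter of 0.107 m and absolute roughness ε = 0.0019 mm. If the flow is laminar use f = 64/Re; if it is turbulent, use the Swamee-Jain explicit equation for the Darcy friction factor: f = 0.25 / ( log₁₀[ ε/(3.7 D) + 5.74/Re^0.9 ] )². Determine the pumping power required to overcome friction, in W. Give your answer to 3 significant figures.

P ≈ 0.837 W

Reynolds number Re = ρVD/μ = 1020 · 0.653 · 0.107 / 0.000998 = 7.141e+04.
Re > 4000 → turbulent. Relative roughness ε/D = 1.9e-06/0.107 = 1.78e-05. Swamee-Jain: f = 0.25/(log₁₀[1.78e-05/3.7 + 5.74/7.141e+04^0.9])² = 0.25/(log₁₀[4.8e-06 + 0.000246])² = 0.25/(-3.601)² = 0.01928.
Darcy-Weisbach: ΔP = f(L/D)(ρV²/2) = 0.01928·(3.64/0.107)·(1020·0.653²/2) = 0.01928·34.02·217.5 = 142.6 Pa.
Q = V·A = 0.653·0.008992 = 0.005872 m³/s.
Pumping power P = QΔP = 0.005872·142.6 = 0.8375 W = 0.837 W.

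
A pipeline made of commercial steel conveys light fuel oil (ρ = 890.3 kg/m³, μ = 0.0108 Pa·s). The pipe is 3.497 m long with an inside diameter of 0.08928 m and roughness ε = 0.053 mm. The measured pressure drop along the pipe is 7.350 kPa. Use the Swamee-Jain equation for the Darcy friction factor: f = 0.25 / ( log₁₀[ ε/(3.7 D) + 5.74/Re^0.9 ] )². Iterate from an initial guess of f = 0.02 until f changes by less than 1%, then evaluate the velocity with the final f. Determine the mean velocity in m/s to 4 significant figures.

Rearranging Darcy-Weisbach: V = √(2·ΔP·D/(f·L·ρ)). With ε/D = 5.3e-05/0.08928 = 0.000594, iterate starting from f = 0.02:
  f = 0.02 → V = √(2·7350·0.08928/(0.02·3.497·890.3)) = 4.591 m/s; Re = ρVD/μ = 3.379e+04; f → 0.02453
  f = 0.02453 → V = 4.145 m/s; Re = 3.051e+04; f → 0.02501
  f = 0.02501 → V = 4.106 m/s; Re = 3.022e+04; f → 0.02505
Converged (Δf/f < 1%). With the final f = 0.02505: V = √(2·7350·0.08928/(0.02505·3.497·890.3)) = 4.102 m/s.

V ≈ 4.102 m/s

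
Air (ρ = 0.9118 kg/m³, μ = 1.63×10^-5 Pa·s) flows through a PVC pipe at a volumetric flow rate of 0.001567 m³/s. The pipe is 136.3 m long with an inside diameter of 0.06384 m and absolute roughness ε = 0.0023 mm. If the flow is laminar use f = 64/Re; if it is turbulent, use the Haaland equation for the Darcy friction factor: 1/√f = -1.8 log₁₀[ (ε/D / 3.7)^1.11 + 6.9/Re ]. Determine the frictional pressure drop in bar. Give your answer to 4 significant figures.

ΔP ≈ 8.540×10^-5 bar

Cross-sectional area A = πD²/4 = π(0.06384)²/4 = 0.003201 m²; mean velocity V = Q/A = 0.001567/0.003201 = 0.4895 m/s.
Reynolds number Re = ρVD/μ = 0.9118 · 0.4895 · 0.06384 / 1.63e-05 = 1748.
Re < 2300 → laminar flow, so f = 64/Re = 64/1748 = 0.03661 (the turbulent correlation is not needed).
Darcy-Weisbach: ΔP = f(L/D)(ρV²/2) = 0.03661·(136.3/0.06384)·(0.9118·0.4895²/2) = 0.03661·2135·0.1093 = 8.54 Pa.
ΔP = 8.54 Pa = 8.540×10^-5 bar.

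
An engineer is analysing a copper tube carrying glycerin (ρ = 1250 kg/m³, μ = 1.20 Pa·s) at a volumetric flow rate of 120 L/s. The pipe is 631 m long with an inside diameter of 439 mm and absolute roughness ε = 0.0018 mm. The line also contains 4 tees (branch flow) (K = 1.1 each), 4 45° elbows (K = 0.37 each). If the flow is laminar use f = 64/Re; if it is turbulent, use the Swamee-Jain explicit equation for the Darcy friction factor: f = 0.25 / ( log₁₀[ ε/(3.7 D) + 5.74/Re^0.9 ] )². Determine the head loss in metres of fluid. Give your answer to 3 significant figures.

Q = 120 L/s = 120/1000 = 0.12 m³/s.
Cross-sectional area A = πD²/4 = π(0.439)²/4 = 0.1514 m²; mean velocity V = Q/A = 0.12/0.1514 = 0.7928 m/s.
Reynolds number Re = ρVD/μ = 1250 · 0.7928 · 0.439 / 1.2 = 362.5.
Re < 2300 → laminar flow, so f = 64/Re = 64/362.5 = 0.1765 (the turbulent correlation is not needed).
Total minor-loss coefficient ΣK = 4·1.1 + 4·0.37 = 5.88.
ΔP = [f·L/D + ΣK]·(ρV²/2) = [0.1765·631/0.439 + 5.88]·(1250·0.7928²/2) = [253.7 + 5.88]·392.8 = 1.02e+05 Pa.
Head loss h_f = ΔP/(ρg) = 1.02e+05/(1250·9.81) = 8.32 m.

h_f ≈ 8.32 m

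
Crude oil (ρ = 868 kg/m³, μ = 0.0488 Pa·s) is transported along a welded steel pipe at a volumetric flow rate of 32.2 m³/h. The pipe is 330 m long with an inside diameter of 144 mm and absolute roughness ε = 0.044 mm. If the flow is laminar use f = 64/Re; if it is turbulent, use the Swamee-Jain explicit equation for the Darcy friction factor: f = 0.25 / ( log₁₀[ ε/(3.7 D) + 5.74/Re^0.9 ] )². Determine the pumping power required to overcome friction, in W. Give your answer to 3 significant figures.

Q = 32.2 m³/h = 32.2/3600 = 0.008944 m³/s.
Cross-sectional area A = πD²/4 = π(0.144)²/4 = 0.01629 m²; mean velocity V = Q/A = 0.008944/0.01629 = 0.5492 m/s.
Reynolds number Re = ρVD/μ = 868 · 0.5492 · 0.144 / 0.0488 = 1407.
Re < 2300 → laminar flow, so f = 64/Re = 64/1407 = 0.0455 (the turbulent correlation is not needed).
Darcy-Weisbach: ΔP = f(L/D)(ρV²/2) = 0.0455·(330/0.144)·(868·0.5492²/2) = 0.0455·2292·130.9 = 1.365e+04 Pa.
Pumping power P = QΔP = 0.008944·1.365e+04 = 122.1 W = 122 W.

P ≈ 122 W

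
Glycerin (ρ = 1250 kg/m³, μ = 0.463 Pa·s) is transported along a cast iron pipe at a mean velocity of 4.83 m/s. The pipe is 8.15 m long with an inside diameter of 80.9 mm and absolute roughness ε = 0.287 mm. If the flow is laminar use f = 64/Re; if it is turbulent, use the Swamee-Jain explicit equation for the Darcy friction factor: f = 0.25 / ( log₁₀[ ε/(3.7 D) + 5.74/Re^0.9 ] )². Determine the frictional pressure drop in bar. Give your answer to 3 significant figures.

ΔP ≈ 0.891 bar

Reynolds number Re = ρVD/μ = 1250 · 4.83 · 0.0809 / 0.463 = 1055.
Re < 2300 → laminar flow, so f = 64/Re = 64/1055 = 0.06067 (the turbulent correlation is not needed).
Darcy-Weisbach: ΔP = f(L/D)(ρV²/2) = 0.06067·(8.15/0.0809)·(1250·4.83²/2) = 0.06067·100.7·1.458e+04 = 8.911e+04 Pa.
ΔP = 8.911e+04 Pa = 0.891 bar.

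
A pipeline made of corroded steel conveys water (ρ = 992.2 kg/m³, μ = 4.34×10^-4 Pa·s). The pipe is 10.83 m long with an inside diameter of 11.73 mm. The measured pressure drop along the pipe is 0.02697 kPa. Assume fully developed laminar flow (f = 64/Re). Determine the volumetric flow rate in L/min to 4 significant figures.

Q ≈ 0.1600 L/min

For laminar flow, f = 64/Re with Re = ρVD/μ, so Darcy-Weisbach reduces to ΔP = 32μLV/D². Solving for V: V = ΔP·D²/(32μL) = 26.97·(0.01173)²/(32·0.000434·10.83) = 0.02467 m/s.
Check: Re = ρVD/μ = 992.2·0.02467·0.01173/0.000434 = 661.6 < 2300, so the laminar assumption holds.
Q = V·A = 0.02467·(π/4·0.01173²) = 2.666e-06 m³/s = 0.1600 L/min.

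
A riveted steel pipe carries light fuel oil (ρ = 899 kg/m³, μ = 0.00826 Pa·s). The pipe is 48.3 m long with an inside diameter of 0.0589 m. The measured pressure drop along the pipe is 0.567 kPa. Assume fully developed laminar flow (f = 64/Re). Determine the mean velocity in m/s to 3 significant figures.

V ≈ 0.154 m/s

For laminar flow, f = 64/Re with Re = ρVD/μ, so Darcy-Weisbach reduces to ΔP = 32μLV/D². Solving for V: V = ΔP·D²/(32μL) = 567·(0.0589)²/(32·0.00826·48.3) = 0.1541 m/s.
Check: Re = ρVD/μ = 899·0.1541·0.0589/0.00826 = 987.7 < 2300, so the laminar assumption holds.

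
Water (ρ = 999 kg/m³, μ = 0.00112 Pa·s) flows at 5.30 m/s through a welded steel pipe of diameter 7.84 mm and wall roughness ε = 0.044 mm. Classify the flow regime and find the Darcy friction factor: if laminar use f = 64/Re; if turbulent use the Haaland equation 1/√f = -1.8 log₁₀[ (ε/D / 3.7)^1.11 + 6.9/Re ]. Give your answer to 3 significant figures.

Re = ρVD/μ = 999·5.3·0.00784/0.00112 = 3.706e+04.
Re > 4000 → turbulent. ε/D = 4.4e-05/0.00784 = 0.00561; Haaland: 1/√f = -1.8 log₁₀[0.000743 + 0.000186] = 5.458, so f = 0.03357.

f ≈ 0.0336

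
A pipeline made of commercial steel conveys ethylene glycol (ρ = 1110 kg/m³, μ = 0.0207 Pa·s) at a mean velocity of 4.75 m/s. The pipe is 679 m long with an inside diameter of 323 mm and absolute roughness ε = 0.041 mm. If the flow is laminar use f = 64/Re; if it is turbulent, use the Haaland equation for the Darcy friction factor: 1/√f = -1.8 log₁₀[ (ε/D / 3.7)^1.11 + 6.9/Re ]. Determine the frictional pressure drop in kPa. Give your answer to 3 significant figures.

ΔP ≈ 502 kPa

Reynolds number Re = ρVD/μ = 1110 · 4.75 · 0.323 / 0.0207 = 8.227e+04.
Re > 4000 → turbulent. Relative roughness ε/D = 4.1e-05/0.323 = 0.000127. Haaland: 1/√f = -1.8 log₁₀[(0.000127/3.7)^1.11 + 6.9/8.227e+04] = -1.8 log₁₀[1.11e-05 + 8.39e-05] = 7.241, so f = 0.01907.
Darcy-Weisbach: ΔP = f(L/D)(ρV²/2) = 0.01907·(679/0.323)·(1110·4.75²/2) = 0.01907·2102·1.252e+04 = 5.021e+05 Pa.
ΔP = 5.021e+05 Pa = 502 kPa.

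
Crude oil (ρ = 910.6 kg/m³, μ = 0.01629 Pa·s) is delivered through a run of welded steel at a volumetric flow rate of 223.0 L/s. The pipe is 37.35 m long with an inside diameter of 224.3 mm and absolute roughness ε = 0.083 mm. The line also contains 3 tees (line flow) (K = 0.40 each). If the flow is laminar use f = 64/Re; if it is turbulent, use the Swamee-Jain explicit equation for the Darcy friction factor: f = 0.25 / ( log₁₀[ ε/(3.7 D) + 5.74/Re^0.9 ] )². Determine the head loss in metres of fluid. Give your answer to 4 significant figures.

h_f ≈ 7.597 m

Q = 223.0 L/s = 223.0/1000 = 0.223 m³/s.
Cross-sectional area A = πD²/4 = π(0.2243)²/4 = 0.03951 m²; mean velocity V = Q/A = 0.223/0.03951 = 5.644 m/s.
Reynolds number Re = ρVD/μ = 910.6 · 5.644 · 0.2243 / 0.0163 = 7.076e+04.
Re > 4000 → turbulent. Relative roughness ε/D = 8.3e-05/0.2243 = 0.00037. Swamee-Jain: f = 0.25/(log₁₀[0.00037/3.7 + 5.74/7.076e+04^0.9])² = 0.25/(log₁₀[0.0001 + 0.000248])² = 0.25/(-3.459)² = 0.0209.
Total minor-loss coefficient ΣK = 3·0.4 = 1.2.
ΔP = [f·L/D + ΣK]·(ρV²/2) = [0.0209·37.35/0.2243 + 1.2]·(910.6·5.644²/2) = [3.48 + 1.2]·1.45e+04 = 6.787e+04 Pa.
Head loss h_f = ΔP/(ρg) = 6.787e+04/(910.6·9.81) = 7.597 m.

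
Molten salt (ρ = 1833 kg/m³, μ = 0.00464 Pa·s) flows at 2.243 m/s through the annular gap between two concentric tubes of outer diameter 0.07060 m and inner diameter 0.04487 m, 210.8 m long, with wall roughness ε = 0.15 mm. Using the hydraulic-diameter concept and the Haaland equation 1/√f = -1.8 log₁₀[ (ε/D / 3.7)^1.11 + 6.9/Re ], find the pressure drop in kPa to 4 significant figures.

Hydraulic diameter D_h = 4A/P = D_o - D_i = 0.0706 - 0.04487 = 0.02573 m.
Re = ρVD_h/μ = 1833·2.243·0.02573/0.00464 = 2.28e+04.
ε/D_h = 0.00015/0.02573 = 0.00583; Haaland gives 1/√f = -1.8 log₁₀[0.000775+0.000303] = 5.342, so f = 0.03505.
ΔP = f(L/D_h)(ρV²/2) = 0.03505·210.8/0.02573·4611 = 1.324e+06 Pa.
ΔP = 1324 kPa.

ΔP ≈ 1324 kPa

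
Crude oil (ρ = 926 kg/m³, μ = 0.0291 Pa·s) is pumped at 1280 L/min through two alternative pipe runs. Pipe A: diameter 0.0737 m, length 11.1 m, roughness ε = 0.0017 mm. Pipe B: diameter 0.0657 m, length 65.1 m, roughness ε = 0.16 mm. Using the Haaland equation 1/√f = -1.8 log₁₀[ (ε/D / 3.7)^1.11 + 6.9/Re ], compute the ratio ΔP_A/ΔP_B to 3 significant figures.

ΔP_A/ΔP_B ≈ 0.0877

Pipe A: V = Q/A = 0.02133/0.004266 = 5.001 m/s; Re = 1.173e+04; ε/D = 2.31e-05; Haaland → f = 0.0296; ΔP_A = f(L/D)(ρV²/2) = 5.162e+04 Pa.
Pipe B: V = Q/A = 0.02133/0.00339 = 6.293 m/s; Re = 1.316e+04; ε/D = 0.00244; Haaland → f = 0.03239; ΔP_B = f(L/D)(ρV²/2) = 5.884e+05 Pa.
ΔP_A/ΔP_B = 5.162e+04/5.884e+05 = 0.0877.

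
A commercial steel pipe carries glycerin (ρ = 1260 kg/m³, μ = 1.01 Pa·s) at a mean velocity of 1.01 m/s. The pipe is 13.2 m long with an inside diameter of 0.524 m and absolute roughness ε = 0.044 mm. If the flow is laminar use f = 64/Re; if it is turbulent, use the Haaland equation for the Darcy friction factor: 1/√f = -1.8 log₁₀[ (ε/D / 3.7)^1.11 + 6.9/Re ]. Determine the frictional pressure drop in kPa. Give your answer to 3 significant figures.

ΔP ≈ 1.57 kPa

Reynolds number Re = ρVD/μ = 1260 · 1.01 · 0.524 / 1.01 = 660.2.
Re < 2300 → laminar flow, so f = 64/Re = 64/660.2 = 0.09693 (the turbulent correlation is not needed).
Darcy-Weisbach: ΔP = f(L/D)(ρV²/2) = 0.09693·(13.2/0.524)·(1260·1.01²/2) = 0.09693·25.19·642.7 = 1569 Pa.
ΔP = 1569 Pa = 1.57 kPa.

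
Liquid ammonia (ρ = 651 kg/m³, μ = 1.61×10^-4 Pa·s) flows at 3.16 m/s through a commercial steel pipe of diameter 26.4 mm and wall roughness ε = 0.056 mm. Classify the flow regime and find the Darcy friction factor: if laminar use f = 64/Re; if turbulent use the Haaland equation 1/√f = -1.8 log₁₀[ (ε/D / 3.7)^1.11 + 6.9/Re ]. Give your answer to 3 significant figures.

Re = ρVD/μ = 651·3.16·0.0264/0.000161 = 3.373e+05.
Re > 4000 → turbulent. ε/D = 5.6e-05/0.0264 = 0.00212; Haaland: 1/√f = -1.8 log₁₀[0.000252 + 2.05e-05] = 6.416, so f = 0.02429.

f ≈ 0.0243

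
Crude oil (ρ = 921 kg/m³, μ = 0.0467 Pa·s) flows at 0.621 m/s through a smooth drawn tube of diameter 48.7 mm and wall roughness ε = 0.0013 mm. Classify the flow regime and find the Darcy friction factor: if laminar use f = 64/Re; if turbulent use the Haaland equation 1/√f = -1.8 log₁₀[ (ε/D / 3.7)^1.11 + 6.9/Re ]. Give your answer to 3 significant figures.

f ≈ 0.107

Re = ρVD/μ = 921·0.621·0.0487/0.0467 = 596.4.
Re < 2300 → laminar, so f = 64/Re = 0.1073 (roughness is irrelevant in laminar flow).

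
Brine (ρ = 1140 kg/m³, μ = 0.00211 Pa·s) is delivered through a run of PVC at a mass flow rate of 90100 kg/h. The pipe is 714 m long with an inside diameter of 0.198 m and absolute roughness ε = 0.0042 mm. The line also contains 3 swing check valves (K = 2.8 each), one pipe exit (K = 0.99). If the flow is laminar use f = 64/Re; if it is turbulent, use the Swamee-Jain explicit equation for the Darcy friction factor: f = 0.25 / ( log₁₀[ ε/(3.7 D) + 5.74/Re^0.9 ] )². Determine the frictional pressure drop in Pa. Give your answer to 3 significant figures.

ΔP ≈ 22600 Pa

ṁ = 90100 kg/h = 90100/3600 = 25.03 kg/s.
A = πD²/4 = π(0.198)²/4 = 0.03079 m²; mean velocity V = ṁ/(ρA) = 25.03/(1140 · 0.03079) = 0.713 m/s.
Reynolds number Re = ρVD/μ = 1140 · 0.713 · 0.198 / 0.00211 = 7.628e+04.
Re > 4000 → turbulent. Relative roughness ε/D = 4.2e-06/0.198 = 2.12e-05. Swamee-Jain: f = 0.25/(log₁₀[2.12e-05/3.7 + 5.74/7.628e+04^0.9])² = 0.25/(log₁₀[5.73e-06 + 0.000232])² = 0.25/(-3.625)² = 0.01903.
Total minor-loss coefficient ΣK = 3·2.8 + 1·0.99 = 9.39.
ΔP = [f·L/D + ΣK]·(ρV²/2) = [0.01903·714/0.198 + 9.39]·(1140·0.713²/2) = [68.62 + 9.39]·289.8 = 2.261e+04 Pa.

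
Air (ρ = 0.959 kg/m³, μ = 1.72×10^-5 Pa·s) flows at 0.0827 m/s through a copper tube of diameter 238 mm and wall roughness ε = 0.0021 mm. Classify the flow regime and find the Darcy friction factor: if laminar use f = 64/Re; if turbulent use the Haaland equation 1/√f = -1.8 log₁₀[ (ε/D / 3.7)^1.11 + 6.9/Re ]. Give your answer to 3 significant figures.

Re = ρVD/μ = 0.959·0.0827·0.238/1.72e-05 = 1097.
Re < 2300 → laminar, so f = 64/Re = 0.05832 (roughness is irrelevant in laminar flow).

f ≈ 0.0583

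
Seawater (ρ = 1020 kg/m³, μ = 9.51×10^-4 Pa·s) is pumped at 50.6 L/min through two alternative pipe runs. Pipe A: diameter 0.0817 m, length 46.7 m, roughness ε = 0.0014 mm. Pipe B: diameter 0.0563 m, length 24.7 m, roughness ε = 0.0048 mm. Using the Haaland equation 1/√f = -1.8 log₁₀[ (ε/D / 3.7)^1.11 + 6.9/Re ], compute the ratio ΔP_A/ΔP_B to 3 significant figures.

Pipe A: V = Q/A = 0.0008433/0.005242 = 0.1609 m/s; Re = 1.41e+04; ε/D = 1.71e-05; Haaland → f = 0.02818; ΔP_A = f(L/D)(ρV²/2) = 212.6 Pa.
Pipe B: V = Q/A = 0.0008433/0.002489 = 0.3388 m/s; Re = 2.046e+04; ε/D = 8.53e-05; Haaland → f = 0.02574; ΔP_B = f(L/D)(ρV²/2) = 660.9 Pa.
ΔP_A/ΔP_B = 212.6/660.9 = 0.322.

ΔP_A/ΔP_B ≈ 0.322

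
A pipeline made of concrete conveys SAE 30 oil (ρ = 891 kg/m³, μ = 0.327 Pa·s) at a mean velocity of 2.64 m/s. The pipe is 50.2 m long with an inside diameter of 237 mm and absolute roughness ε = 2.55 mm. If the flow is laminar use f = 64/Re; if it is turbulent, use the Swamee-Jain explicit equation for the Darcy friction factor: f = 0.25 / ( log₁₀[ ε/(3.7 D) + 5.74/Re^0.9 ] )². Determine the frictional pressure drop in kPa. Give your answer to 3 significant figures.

ΔP ≈ 24.7 kPa

Reynolds number Re = ρVD/μ = 891 · 2.64 · 0.237 / 0.327 = 1705.
Re < 2300 → laminar flow, so f = 64/Re = 64/1705 = 0.03754 (the turbulent correlation is not needed).
Darcy-Weisbach: ΔP = f(L/D)(ρV²/2) = 0.03754·(50.2/0.237)·(891·2.64²/2) = 0.03754·211.8·3105 = 2.469e+04 Pa.
ΔP = 2.469e+04 Pa = 24.7 kPa.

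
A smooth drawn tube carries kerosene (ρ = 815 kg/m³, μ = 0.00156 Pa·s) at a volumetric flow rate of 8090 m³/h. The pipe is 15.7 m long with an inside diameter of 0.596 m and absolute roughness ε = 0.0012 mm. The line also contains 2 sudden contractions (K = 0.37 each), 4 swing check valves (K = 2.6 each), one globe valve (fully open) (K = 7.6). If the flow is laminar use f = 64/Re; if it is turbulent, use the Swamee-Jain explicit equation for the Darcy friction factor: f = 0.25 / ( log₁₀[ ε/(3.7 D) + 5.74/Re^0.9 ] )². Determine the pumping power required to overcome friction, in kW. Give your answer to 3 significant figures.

P ≈ 1130 kW

Q = 8090 m³/h = 8090/3600 = 2.247 m³/s.
Cross-sectional area A = πD²/4 = π(0.596)²/4 = 0.279 m²; mean velocity V = Q/A = 2.247/0.279 = 8.055 m/s.
Reynolds number Re = ρVD/μ = 815 · 8.055 · 0.596 / 0.00156 = 2.508e+06.
Re > 4000 → turbulent. Relative roughness ε/D = 1.2e-06/0.596 = 2.01e-06. Swamee-Jain: f = 0.25/(log₁₀[2.01e-06/3.7 + 5.74/2.508e+06^0.9])² = 0.25/(log₁₀[5.44e-07 + 9.99e-06])² = 0.25/(-4.977)² = 0.01009.
Total minor-loss coefficient ΣK = 2·0.37 + 4·2.6 + 1·7.6 = 18.7.
ΔP = [f·L/D + ΣK]·(ρV²/2) = [0.01009·15.7/0.596 + 18.7]·(815·8.055²/2) = [0.2658 + 18.7]·2.644e+04 = 5.025e+05 Pa.
Pumping power P = QΔP = 2.247·5.025e+05 = 1129000 W = 1130 kW.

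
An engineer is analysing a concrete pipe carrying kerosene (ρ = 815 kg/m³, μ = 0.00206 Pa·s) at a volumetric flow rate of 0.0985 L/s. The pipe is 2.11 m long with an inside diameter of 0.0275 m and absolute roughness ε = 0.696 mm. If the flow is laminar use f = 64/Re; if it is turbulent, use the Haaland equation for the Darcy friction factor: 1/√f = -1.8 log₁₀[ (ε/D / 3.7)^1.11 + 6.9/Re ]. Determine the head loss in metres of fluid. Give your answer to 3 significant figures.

h_f ≈ 0.00381 m

Q = 0.0985 L/s = 0.0985/1000 = 9.85e-05 m³/s.
Cross-sectional area A = πD²/4 = π(0.0275)²/4 = 0.000594 m²; mean velocity V = Q/A = 9.85e-05/0.000594 = 0.1658 m/s.
Reynolds number Re = ρVD/μ = 815 · 0.1658 · 0.0275 / 0.00206 = 1804.
Re < 2300 → laminar flow, so f = 64/Re = 64/1804 = 0.03547 (the turbulent correlation is not needed).
Darcy-Weisbach: ΔP = f(L/D)(ρV²/2) = 0.03547·(2.11/0.0275)·(815·0.1658²/2) = 0.03547·76.73·11.21 = 30.5 Pa.
Head loss h_f = ΔP/(ρg) = 30.5/(815·9.81) = 0.00381 m.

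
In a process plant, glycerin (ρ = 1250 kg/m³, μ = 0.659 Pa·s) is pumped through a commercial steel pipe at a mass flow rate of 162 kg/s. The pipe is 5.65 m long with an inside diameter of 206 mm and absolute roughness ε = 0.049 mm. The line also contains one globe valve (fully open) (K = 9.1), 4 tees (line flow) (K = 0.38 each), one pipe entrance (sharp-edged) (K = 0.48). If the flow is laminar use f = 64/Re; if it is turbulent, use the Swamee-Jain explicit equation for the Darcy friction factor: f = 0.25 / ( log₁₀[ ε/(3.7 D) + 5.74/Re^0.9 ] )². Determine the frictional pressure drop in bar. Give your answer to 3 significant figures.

ΔP ≈ 1.16 bar

A = πD²/4 = π(0.206)²/4 = 0.03333 m²; mean velocity V = ṁ/(ρA) = 162/(1250 · 0.03333) = 3.888 m/s.
Reynolds number Re = ρVD/μ = 1250 · 3.888 · 0.206 / 0.659 = 1519.
Re < 2300 → laminar flow, so f = 64/Re = 64/1519 = 0.04212 (the turbulent correlation is not needed).
Total minor-loss coefficient ΣK = 1·9.1 + 4·0.38 + 1·0.48 = 11.1.
ΔP = [f·L/D + ΣK]·(ρV²/2) = [0.04212·5.65/0.206 + 11.1]·(1250·3.888²/2) = [1.155 + 11.1]·9450 = 1.158e+05 Pa.
ΔP = 1.158e+05 Pa = 1.16 bar.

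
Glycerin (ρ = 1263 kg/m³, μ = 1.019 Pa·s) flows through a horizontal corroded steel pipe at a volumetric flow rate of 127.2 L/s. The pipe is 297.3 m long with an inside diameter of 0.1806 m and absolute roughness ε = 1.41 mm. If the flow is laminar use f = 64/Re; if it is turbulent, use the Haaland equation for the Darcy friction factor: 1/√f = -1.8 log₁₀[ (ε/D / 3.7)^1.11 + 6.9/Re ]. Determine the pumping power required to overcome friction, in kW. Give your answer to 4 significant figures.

Q = 127.2 L/s = 127.2/1000 = 0.1272 m³/s.
Cross-sectional area A = πD²/4 = π(0.1806)²/4 = 0.02562 m²; mean velocity V = Q/A = 0.1272/0.02562 = 4.965 m/s.
Reynolds number Re = ρVD/μ = 1263 · 4.965 · 0.1806 / 1.02 = 1111.
Re < 2300 → laminar flow, so f = 64/Re = 64/1111 = 0.05758 (the turbulent correlation is not needed).
Darcy-Weisbach: ΔP = f(L/D)(ρV²/2) = 0.05758·(297.3/0.1806)·(1263·4.965²/2) = 0.05758·1646·1.557e+04 = 1.476e+06 Pa.
Pumping power P = QΔP = 0.1272·1.476e+06 = 187730 W = 187.7 kW.

P ≈ 187.7 kW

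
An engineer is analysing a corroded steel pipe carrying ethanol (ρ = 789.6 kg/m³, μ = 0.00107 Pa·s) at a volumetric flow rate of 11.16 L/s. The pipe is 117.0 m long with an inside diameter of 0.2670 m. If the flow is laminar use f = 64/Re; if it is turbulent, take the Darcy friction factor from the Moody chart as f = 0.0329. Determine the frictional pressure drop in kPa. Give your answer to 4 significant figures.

Q = 11.16 L/s = 11.16/1000 = 0.01116 m³/s.
Cross-sectional area A = πD²/4 = π(0.267)²/4 = 0.05599 m²; mean velocity V = Q/A = 0.01116/0.05599 = 0.1993 m/s.
Reynolds number Re = ρVD/μ = 789.6 · 0.1993 · 0.267 / 0.00107 = 3.927e+04.
Re > 4000 → turbulent; use the Moody-chart value f = 0.0329.
Darcy-Weisbach: ΔP = f(L/D)(ρV²/2) = 0.0329·(117/0.267)·(789.6·0.1993²/2) = 0.0329·438.2·15.68 = 226.1 Pa.
ΔP = 226.1 Pa = 0.2261 kPa.

ΔP ≈ 0.2261 kPa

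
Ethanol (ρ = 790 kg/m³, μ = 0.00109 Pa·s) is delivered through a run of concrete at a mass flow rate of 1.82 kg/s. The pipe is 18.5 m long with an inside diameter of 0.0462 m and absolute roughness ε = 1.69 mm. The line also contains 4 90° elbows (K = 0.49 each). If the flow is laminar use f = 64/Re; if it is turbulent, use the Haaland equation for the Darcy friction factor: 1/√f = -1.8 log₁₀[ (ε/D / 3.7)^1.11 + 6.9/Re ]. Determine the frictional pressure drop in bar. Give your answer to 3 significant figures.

A = πD²/4 = π(0.0462)²/4 = 0.001676 m²; mean velocity V = ṁ/(ρA) = 1.82/(790 · 0.001676) = 1.374 m/s.
Reynolds number Re = ρVD/μ = 790 · 1.374 · 0.0462 / 0.00109 = 4.602e+04.
Re > 4000 → turbulent. Relative roughness ε/D = 0.00169/0.0462 = 0.0366. Haaland: 1/√f = -1.8 log₁₀[(0.0366/3.7)^1.11 + 6.9/4.602e+04] = -1.8 log₁₀[0.00595 + 0.00015] = 3.986, so f = 0.06293.
Total minor-loss coefficient ΣK = 4·0.49 = 1.96.
ΔP = [f·L/D + ΣK]·(ρV²/2) = [0.06293·18.5/0.0462 + 1.96]·(790·1.374²/2) = [25.2 + 1.96]·746 = 2.026e+04 Pa.
ΔP = 2.026e+04 Pa = 0.203 bar.

ΔP ≈ 0.203 bar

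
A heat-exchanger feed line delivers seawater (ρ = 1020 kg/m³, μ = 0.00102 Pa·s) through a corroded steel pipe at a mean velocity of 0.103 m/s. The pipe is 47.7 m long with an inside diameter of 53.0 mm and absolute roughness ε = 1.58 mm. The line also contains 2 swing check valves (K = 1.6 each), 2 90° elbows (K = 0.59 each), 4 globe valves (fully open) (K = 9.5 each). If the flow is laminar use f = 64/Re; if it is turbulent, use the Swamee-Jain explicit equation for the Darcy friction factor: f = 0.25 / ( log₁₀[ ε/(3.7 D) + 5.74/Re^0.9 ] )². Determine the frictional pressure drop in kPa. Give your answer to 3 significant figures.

Reynolds number Re = ρVD/μ = 1020 · 0.103 · 0.053 / 0.00102 = 5459.
Re > 4000 → turbulent. Relative roughness ε/D = 0.00158/0.053 = 0.0298. Swamee-Jain: f = 0.25/(log₁₀[0.0298/3.7 + 5.74/5459^0.9])² = 0.25/(log₁₀[0.00806 + 0.00249])² = 0.25/(-1.977)² = 0.06396.
Total minor-loss coefficient ΣK = 2·1.6 + 2·0.59 + 4·9.5 = 42.4.
ΔP = [f·L/D + ΣK]·(ρV²/2) = [0.06396·47.7/0.053 + 42.4]·(1020·0.103²/2) = [57.56 + 42.4]·5.411 = 540.8 Pa.
ΔP = 540.8 Pa = 0.541 kPa.

ΔP ≈ 0.541 kPa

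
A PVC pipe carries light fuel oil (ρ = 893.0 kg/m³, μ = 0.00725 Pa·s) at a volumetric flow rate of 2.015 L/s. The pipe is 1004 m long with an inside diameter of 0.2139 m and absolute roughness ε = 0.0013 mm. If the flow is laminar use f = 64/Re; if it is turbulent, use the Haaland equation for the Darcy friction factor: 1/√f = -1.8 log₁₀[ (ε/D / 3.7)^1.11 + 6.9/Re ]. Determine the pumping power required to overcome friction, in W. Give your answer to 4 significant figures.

P ≈ 0.5752 W

Q = 2.015 L/s = 2.015/1000 = 0.002015 m³/s.
Cross-sectional area A = πD²/4 = π(0.2139)²/4 = 0.03593 m²; mean velocity V = Q/A = 0.002015/0.03593 = 0.05607 m/s.
Reynolds number Re = ρVD/μ = 893 · 0.05607 · 0.2139 / 0.00725 = 1477.
Re < 2300 → laminar flow, so f = 64/Re = 64/1477 = 0.04332 (the turbulent correlation is not needed).
Darcy-Weisbach: ΔP = f(L/D)(ρV²/2) = 0.04332·(1004/0.2139)·(893·0.05607²/2) = 0.04332·4694·1.404 = 285.5 Pa.
Pumping power P = QΔP = 0.002015·285.5 = 0.57523 W = 0.5752 W.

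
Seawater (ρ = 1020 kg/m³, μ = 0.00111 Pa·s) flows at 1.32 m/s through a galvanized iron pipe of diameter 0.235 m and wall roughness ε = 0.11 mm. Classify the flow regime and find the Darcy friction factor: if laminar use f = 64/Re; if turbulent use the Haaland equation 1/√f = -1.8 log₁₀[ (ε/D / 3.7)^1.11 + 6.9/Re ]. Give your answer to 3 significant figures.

f ≈ 0.0179

Re = ρVD/μ = 1020·1.32·0.235/0.00111 = 2.85e+05.
Re > 4000 → turbulent. ε/D = 0.00011/0.235 = 0.000468; Haaland: 1/√f = -1.8 log₁₀[4.71e-05 + 2.42e-05] = 7.464, so f = 0.01795.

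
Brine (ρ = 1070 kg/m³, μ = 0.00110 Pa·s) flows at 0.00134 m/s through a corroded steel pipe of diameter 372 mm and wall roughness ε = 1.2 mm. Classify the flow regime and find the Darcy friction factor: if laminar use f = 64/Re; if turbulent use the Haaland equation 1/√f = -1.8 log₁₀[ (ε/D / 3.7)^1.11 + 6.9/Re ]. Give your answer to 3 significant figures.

Re = ρVD/μ = 1070·0.00134·0.372/0.0011 = 484.9.
Re < 2300 → laminar, so f = 64/Re = 0.132 (roughness is irrelevant in laminar flow).

f ≈ 0.132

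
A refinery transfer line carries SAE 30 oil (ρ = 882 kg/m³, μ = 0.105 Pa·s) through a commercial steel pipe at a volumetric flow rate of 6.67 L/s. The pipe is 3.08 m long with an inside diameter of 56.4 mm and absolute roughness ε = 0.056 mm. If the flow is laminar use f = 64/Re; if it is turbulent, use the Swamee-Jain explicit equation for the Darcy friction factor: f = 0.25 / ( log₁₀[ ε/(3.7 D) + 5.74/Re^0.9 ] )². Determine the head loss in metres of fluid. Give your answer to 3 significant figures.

h_f ≈ 1.00 m

Q = 6.67 L/s = 6.67/1000 = 0.00667 m³/s.
Cross-sectional area A = πD²/4 = π(0.0564)²/4 = 0.002498 m²; mean velocity V = Q/A = 0.00667/0.002498 = 2.67 m/s.
Reynolds number Re = ρVD/μ = 882 · 2.67 · 0.0564 / 0.105 = 1265.
Re < 2300 → laminar flow, so f = 64/Re = 64/1265 = 0.0506 (the turbulent correlation is not needed).
Darcy-Weisbach: ΔP = f(L/D)(ρV²/2) = 0.0506·(3.08/0.0564)·(882·2.67²/2) = 0.0506·54.61·3143 = 8686 Pa.
Head loss h_f = ΔP/(ρg) = 8686/(882·9.81) = 1.00 m.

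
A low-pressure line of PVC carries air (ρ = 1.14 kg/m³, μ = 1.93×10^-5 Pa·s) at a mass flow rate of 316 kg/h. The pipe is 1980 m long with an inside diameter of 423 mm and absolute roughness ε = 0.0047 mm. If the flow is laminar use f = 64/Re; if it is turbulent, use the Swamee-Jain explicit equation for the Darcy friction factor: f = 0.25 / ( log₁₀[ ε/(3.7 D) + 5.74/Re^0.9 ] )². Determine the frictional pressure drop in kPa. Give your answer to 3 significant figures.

ΔP ≈ 0.0228 kPa

ṁ = 316 kg/h = 316/3600 = 0.08778 kg/s.
A = πD²/4 = π(0.423)²/4 = 0.1405 m²; mean velocity V = ṁ/(ρA) = 0.08778/(1.14 · 0.1405) = 0.5479 m/s.
Reynolds number Re = ρVD/μ = 1.14 · 0.5479 · 0.423 / 1.93e-05 = 1.369e+04.
Re > 4000 → turbulent. Relative roughness ε/D = 4.7e-06/0.423 = 1.11e-05. Swamee-Jain: f = 0.25/(log₁₀[1.11e-05/3.7 + 5.74/1.369e+04^0.9])² = 0.25/(log₁₀[3e-06 + 0.00109])² = 0.25/(-2.963)² = 0.02848.
Darcy-Weisbach: ΔP = f(L/D)(ρV²/2) = 0.02848·(1980/0.423)·(1.14·0.5479²/2) = 0.02848·4681·0.1711 = 22.81 Pa.
ΔP = 22.81 Pa = 0.0228 kPa.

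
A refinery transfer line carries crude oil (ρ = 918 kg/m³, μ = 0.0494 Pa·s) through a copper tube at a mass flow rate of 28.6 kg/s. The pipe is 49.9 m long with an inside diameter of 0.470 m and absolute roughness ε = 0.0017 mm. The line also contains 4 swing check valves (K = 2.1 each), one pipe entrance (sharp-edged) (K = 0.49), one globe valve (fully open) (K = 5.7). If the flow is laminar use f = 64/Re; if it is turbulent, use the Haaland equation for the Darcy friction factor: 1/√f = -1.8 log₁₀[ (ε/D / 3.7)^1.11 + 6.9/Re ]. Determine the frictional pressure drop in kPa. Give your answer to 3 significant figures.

ΔP ≈ 0.280 kPa

A = πD²/4 = π(0.47)²/4 = 0.1735 m²; mean velocity V = ṁ/(ρA) = 28.6/(918 · 0.1735) = 0.1796 m/s.
Reynolds number Re = ρVD/μ = 918 · 0.1796 · 0.47 / 0.0494 = 1568.
Re < 2300 → laminar flow, so f = 64/Re = 64/1568 = 0.04081 (the turbulent correlation is not needed).
Total minor-loss coefficient ΣK = 4·2.1 + 1·0.49 + 1·5.7 = 14.6.
ΔP = [f·L/D + ΣK]·(ρV²/2) = [0.04081·49.9/0.47 + 14.6]·(918·0.1796²/2) = [4.332 + 14.6]·14.8 = 280.1 Pa.
ΔP = 280.1 Pa = 0.280 kPa.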